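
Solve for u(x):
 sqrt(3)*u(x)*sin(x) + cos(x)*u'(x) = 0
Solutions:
 u(x) = C1*cos(x)^(sqrt(3))


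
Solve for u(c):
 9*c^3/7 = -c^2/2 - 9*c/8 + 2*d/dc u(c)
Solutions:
 u(c) = C1 + 9*c^4/56 + c^3/12 + 9*c^2/32


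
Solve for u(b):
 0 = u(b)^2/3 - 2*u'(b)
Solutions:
 u(b) = -6/(C1 + b)


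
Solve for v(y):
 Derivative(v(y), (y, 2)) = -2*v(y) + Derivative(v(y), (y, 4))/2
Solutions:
 v(y) = C1*exp(-y*sqrt(1 + sqrt(5))) + C2*exp(y*sqrt(1 + sqrt(5))) + C3*sin(y*sqrt(-1 + sqrt(5))) + C4*cos(y*sqrt(-1 + sqrt(5)))


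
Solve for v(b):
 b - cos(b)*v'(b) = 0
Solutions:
 v(b) = C1 + Integral(b/cos(b), b)


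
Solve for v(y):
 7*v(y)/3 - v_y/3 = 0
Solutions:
 v(y) = C1*exp(7*y)


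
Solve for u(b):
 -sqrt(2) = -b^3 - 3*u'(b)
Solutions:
 u(b) = C1 - b^4/12 + sqrt(2)*b/3


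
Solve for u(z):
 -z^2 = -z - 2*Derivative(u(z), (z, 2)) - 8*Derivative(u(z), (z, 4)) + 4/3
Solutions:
 u(z) = C1 + C2*z + C3*sin(z/2) + C4*cos(z/2) + z^4/24 - z^3/12 - 5*z^2/3


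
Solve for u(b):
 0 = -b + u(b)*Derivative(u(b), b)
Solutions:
 u(b) = -sqrt(C1 + b^2)
 u(b) = sqrt(C1 + b^2)


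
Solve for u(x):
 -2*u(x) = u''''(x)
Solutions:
 u(x) = (C1*sin(2^(3/4)*x/2) + C2*cos(2^(3/4)*x/2))*exp(-2^(3/4)*x/2) + (C3*sin(2^(3/4)*x/2) + C4*cos(2^(3/4)*x/2))*exp(2^(3/4)*x/2)


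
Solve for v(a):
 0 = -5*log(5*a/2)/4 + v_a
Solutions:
 v(a) = C1 + 5*a*log(a)/4 - 5*a/4 - 5*a*log(2)/4 + 5*a*log(5)/4


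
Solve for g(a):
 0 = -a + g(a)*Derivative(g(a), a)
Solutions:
 g(a) = -sqrt(C1 + a^2)
 g(a) = sqrt(C1 + a^2)


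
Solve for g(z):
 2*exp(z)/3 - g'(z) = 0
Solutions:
 g(z) = C1 + 2*exp(z)/3


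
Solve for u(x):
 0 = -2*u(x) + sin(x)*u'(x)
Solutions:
 u(x) = C1*(cos(x) - 1)/(cos(x) + 1)


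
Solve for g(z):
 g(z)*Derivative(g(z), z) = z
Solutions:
 g(z) = -sqrt(C1 + z^2)
 g(z) = sqrt(C1 + z^2)


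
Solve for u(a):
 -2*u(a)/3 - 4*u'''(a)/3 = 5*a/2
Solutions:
 u(a) = C3*exp(-2^(2/3)*a/2) - 15*a/4 + (C1*sin(2^(2/3)*sqrt(3)*a/4) + C2*cos(2^(2/3)*sqrt(3)*a/4))*exp(2^(2/3)*a/4)


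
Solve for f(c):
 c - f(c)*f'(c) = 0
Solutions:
 f(c) = -sqrt(C1 + c^2)
 f(c) = sqrt(C1 + c^2)


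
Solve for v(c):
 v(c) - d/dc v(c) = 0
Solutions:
 v(c) = C1*exp(c)


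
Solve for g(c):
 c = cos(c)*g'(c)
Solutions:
 g(c) = C1 + Integral(c/cos(c), c)


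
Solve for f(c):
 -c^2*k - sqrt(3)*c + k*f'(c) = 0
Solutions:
 f(c) = C1 + c^3/3 + sqrt(3)*c^2/(2*k)


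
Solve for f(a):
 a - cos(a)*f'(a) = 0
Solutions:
 f(a) = C1 + Integral(a/cos(a), a)


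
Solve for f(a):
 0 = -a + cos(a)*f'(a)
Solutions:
 f(a) = C1 + Integral(a/cos(a), a)


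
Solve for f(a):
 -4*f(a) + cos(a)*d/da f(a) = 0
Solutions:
 f(a) = C1*(sin(a)^2 + 2*sin(a) + 1)/(sin(a)^2 - 2*sin(a) + 1)


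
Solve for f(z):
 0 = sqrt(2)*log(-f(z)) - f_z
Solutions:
 -li(-f(z)) = C1 + sqrt(2)*z


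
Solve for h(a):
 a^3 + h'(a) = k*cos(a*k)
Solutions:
 h(a) = C1 - a^4/4 + sin(a*k)


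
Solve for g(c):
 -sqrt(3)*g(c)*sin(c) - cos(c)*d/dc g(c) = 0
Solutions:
 g(c) = C1*cos(c)^(sqrt(3))


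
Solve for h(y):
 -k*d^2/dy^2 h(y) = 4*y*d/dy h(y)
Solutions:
 h(y) = C1 + C2*sqrt(k)*erf(sqrt(2)*y*sqrt(1/k))


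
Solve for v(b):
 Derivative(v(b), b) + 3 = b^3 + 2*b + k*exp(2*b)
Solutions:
 v(b) = C1 + b^4/4 + b^2 - 3*b + k*exp(2*b)/2


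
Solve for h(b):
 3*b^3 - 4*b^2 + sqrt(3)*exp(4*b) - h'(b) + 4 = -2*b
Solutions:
 h(b) = C1 + 3*b^4/4 - 4*b^3/3 + b^2 + 4*b + sqrt(3)*exp(4*b)/4


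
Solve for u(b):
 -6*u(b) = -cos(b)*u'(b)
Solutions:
 u(b) = C1*(sin(b)^3 + 3*sin(b)^2 + 3*sin(b) + 1)/(sin(b)^3 - 3*sin(b)^2 + 3*sin(b) - 1)


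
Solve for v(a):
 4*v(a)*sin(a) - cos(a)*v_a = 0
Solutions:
 v(a) = C1/cos(a)^4


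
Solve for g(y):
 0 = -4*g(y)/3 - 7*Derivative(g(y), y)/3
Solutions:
 g(y) = C1*exp(-4*y/7)


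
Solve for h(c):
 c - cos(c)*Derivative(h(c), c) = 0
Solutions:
 h(c) = C1 + Integral(c/cos(c), c)


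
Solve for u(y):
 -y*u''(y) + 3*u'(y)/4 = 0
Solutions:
 u(y) = C1 + C2*y^(7/4)


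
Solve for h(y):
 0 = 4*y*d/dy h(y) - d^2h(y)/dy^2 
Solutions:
 h(y) = C1 + C2*erfi(sqrt(2)*y)


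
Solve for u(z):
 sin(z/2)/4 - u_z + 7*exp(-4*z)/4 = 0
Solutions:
 u(z) = C1 - cos(z/2)/2 - 7*exp(-4*z)/16


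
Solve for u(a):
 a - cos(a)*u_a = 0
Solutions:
 u(a) = C1 + Integral(a/cos(a), a)


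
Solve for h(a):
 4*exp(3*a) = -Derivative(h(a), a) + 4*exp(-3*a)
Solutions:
 h(a) = C1 - 8*cosh(3*a)/3


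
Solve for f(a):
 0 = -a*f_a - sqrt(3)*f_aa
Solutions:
 f(a) = C1 + C2*erf(sqrt(2)*3^(3/4)*a/6)


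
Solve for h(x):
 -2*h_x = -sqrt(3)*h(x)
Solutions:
 h(x) = C1*exp(sqrt(3)*x/2)


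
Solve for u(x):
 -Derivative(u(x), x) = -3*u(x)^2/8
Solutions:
 u(x) = -8/(C1 + 3*x)


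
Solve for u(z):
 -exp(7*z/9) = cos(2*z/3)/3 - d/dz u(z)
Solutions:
 u(z) = C1 + 9*exp(7*z/9)/7 + sin(2*z/3)/2


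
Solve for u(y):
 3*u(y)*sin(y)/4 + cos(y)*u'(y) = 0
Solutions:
 u(y) = C1*cos(y)^(3/4)


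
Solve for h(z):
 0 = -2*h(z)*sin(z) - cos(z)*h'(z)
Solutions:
 h(z) = C1*cos(z)^2


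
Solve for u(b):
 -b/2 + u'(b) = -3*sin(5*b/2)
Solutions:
 u(b) = C1 + b^2/4 + 6*cos(5*b/2)/5


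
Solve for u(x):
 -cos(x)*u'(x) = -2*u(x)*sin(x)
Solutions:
 u(x) = C1/cos(x)^2


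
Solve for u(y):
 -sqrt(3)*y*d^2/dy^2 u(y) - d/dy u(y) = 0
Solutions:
 u(y) = C1 + C2*y^(1 - sqrt(3)/3)


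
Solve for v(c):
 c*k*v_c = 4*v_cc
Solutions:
 v(c) = Piecewise((-sqrt(2)*sqrt(pi)*C1*erf(sqrt(2)*c*sqrt(-k)/4)/sqrt(-k) - C2, (k > 0) | (k < 0)), (-C1*c - C2, True))


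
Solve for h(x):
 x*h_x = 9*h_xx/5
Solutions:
 h(x) = C1 + C2*erfi(sqrt(10)*x/6)


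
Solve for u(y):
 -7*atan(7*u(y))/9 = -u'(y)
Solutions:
 Integral(1/atan(7*_y), (_y, u(y))) = C1 + 7*y/9


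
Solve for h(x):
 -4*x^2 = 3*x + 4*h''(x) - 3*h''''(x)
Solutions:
 h(x) = C1 + C2*x + C3*exp(-2*sqrt(3)*x/3) + C4*exp(2*sqrt(3)*x/3) - x^4/12 - x^3/8 - 3*x^2/4


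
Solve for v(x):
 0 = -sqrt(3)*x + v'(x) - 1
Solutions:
 v(x) = C1 + sqrt(3)*x^2/2 + x


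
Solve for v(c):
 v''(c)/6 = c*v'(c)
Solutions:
 v(c) = C1 + C2*erfi(sqrt(3)*c)


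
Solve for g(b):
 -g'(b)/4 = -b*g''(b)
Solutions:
 g(b) = C1 + C2*b^(5/4)


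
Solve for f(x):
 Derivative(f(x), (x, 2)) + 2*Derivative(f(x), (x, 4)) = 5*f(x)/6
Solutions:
 f(x) = C1*exp(-sqrt(3)*x*sqrt(-3 + sqrt(69))/6) + C2*exp(sqrt(3)*x*sqrt(-3 + sqrt(69))/6) + C3*sin(sqrt(3)*x*sqrt(3 + sqrt(69))/6) + C4*cos(sqrt(3)*x*sqrt(3 + sqrt(69))/6)


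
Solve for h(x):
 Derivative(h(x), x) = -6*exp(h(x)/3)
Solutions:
 h(x) = 3*log(1/(C1 + 6*x)) + 3*log(3)


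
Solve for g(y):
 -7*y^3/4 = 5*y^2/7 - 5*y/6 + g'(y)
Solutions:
 g(y) = C1 - 7*y^4/16 - 5*y^3/21 + 5*y^2/12


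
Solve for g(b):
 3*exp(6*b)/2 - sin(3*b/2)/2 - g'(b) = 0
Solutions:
 g(b) = C1 + exp(6*b)/4 + cos(3*b/2)/3


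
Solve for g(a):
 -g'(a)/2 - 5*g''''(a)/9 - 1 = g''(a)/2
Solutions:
 g(a) = C1 + C2*exp(-30^(1/3)*a*(-(15 + sqrt(255))^(1/3) + 30^(1/3)/(15 + sqrt(255))^(1/3))/20)*sin(10^(1/3)*3^(1/6)*a*(3*10^(1/3)/(15 + sqrt(255))^(1/3) + 3^(2/3)*(15 + sqrt(255))^(1/3))/20) + C3*exp(-30^(1/3)*a*(-(15 + sqrt(255))^(1/3) + 30^(1/3)/(15 + sqrt(255))^(1/3))/20)*cos(10^(1/3)*3^(1/6)*a*(3*10^(1/3)/(15 + sqrt(255))^(1/3) + 3^(2/3)*(15 + sqrt(255))^(1/3))/20) + C4*exp(30^(1/3)*a*(-(15 + sqrt(255))^(1/3) + 30^(1/3)/(15 + sqrt(255))^(1/3))/10) - 2*a


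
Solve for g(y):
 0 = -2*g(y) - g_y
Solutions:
 g(y) = C1*exp(-2*y)


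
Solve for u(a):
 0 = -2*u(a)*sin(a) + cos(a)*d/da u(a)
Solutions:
 u(a) = C1/cos(a)^2


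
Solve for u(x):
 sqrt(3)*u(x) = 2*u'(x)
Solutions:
 u(x) = C1*exp(sqrt(3)*x/2)


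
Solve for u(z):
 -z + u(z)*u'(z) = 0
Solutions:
 u(z) = -sqrt(C1 + z^2)
 u(z) = sqrt(C1 + z^2)


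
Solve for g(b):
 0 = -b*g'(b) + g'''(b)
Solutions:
 g(b) = C1 + Integral(C2*airyai(b) + C3*airybi(b), b)


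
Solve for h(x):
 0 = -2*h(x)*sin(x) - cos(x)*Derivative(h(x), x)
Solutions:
 h(x) = C1*cos(x)^2


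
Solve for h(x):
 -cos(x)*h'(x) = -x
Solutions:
 h(x) = C1 + Integral(x/cos(x), x)


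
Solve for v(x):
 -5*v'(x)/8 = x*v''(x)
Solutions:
 v(x) = C1 + C2*x^(3/8)


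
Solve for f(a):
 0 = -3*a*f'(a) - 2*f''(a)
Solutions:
 f(a) = C1 + C2*erf(sqrt(3)*a/2)


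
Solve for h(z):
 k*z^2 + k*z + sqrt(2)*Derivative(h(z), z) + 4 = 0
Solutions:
 h(z) = C1 - sqrt(2)*k*z^3/6 - sqrt(2)*k*z^2/4 - 2*sqrt(2)*z


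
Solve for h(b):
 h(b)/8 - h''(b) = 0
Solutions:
 h(b) = C1*exp(-sqrt(2)*b/4) + C2*exp(sqrt(2)*b/4)


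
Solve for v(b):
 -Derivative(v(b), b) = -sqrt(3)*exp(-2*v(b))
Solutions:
 v(b) = log(-sqrt(C1 + 2*sqrt(3)*b))
 v(b) = log(C1 + 2*sqrt(3)*b)/2


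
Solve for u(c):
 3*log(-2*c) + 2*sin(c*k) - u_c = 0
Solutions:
 u(c) = C1 + 3*c*log(-c) - 3*c + 3*c*log(2) + 2*Piecewise((-cos(c*k)/k, Ne(k, 0)), (0, True))


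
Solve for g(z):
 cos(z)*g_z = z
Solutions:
 g(z) = C1 + Integral(z/cos(z), z)


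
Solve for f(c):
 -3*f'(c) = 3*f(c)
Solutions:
 f(c) = C1*exp(-c)


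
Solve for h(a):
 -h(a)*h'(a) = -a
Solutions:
 h(a) = -sqrt(C1 + a^2)
 h(a) = sqrt(C1 + a^2)


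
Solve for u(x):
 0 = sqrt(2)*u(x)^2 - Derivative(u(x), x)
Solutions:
 u(x) = -1/(C1 + sqrt(2)*x)


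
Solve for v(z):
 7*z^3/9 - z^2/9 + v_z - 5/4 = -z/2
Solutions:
 v(z) = C1 - 7*z^4/36 + z^3/27 - z^2/4 + 5*z/4


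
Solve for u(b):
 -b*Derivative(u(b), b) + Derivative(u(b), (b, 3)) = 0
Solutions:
 u(b) = C1 + Integral(C2*airyai(b) + C3*airybi(b), b)


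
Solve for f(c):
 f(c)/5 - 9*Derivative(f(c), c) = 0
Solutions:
 f(c) = C1*exp(c/45)


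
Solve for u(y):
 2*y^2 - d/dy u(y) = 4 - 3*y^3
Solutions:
 u(y) = C1 + 3*y^4/4 + 2*y^3/3 - 4*y


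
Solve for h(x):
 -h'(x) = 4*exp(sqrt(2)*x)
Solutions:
 h(x) = C1 - 2*sqrt(2)*exp(sqrt(2)*x)


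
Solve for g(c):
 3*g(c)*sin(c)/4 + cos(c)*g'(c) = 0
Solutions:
 g(c) = C1*cos(c)^(3/4)


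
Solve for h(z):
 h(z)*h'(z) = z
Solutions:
 h(z) = -sqrt(C1 + z^2)
 h(z) = sqrt(C1 + z^2)


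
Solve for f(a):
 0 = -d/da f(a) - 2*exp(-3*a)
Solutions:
 f(a) = C1 + 2*exp(-3*a)/3


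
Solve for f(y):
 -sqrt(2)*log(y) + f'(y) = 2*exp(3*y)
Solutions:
 f(y) = C1 + sqrt(2)*y*log(y) - sqrt(2)*y + 2*exp(3*y)/3


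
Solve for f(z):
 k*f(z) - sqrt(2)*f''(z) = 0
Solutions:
 f(z) = C1*exp(-2^(3/4)*sqrt(k)*z/2) + C2*exp(2^(3/4)*sqrt(k)*z/2)


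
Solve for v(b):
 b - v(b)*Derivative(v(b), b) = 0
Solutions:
 v(b) = -sqrt(C1 + b^2)
 v(b) = sqrt(C1 + b^2)


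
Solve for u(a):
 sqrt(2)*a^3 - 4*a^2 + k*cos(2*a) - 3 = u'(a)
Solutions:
 u(a) = C1 + sqrt(2)*a^4/4 - 4*a^3/3 - 3*a + k*sin(2*a)/2


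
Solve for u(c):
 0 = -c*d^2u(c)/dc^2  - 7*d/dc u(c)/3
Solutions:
 u(c) = C1 + C2/c^(4/3)


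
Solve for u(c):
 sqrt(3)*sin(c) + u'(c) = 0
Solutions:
 u(c) = C1 + sqrt(3)*cos(c)


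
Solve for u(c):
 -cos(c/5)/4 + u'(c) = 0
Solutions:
 u(c) = C1 + 5*sin(c/5)/4


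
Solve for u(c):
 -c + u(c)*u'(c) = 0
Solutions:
 u(c) = -sqrt(C1 + c^2)
 u(c) = sqrt(C1 + c^2)


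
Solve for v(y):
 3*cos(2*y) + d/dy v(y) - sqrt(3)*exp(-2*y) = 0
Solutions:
 v(y) = C1 - 3*sin(2*y)/2 - sqrt(3)*exp(-2*y)/2


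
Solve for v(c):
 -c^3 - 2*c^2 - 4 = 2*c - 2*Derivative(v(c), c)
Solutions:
 v(c) = C1 + c^4/8 + c^3/3 + c^2/2 + 2*c


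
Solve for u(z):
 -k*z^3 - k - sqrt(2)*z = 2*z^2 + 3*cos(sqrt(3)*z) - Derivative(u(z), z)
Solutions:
 u(z) = C1 + k*z^4/4 + k*z + 2*z^3/3 + sqrt(2)*z^2/2 + sqrt(3)*sin(sqrt(3)*z)


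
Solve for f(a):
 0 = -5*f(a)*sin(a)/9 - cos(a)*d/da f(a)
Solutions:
 f(a) = C1*cos(a)^(5/9)


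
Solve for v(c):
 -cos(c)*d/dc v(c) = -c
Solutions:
 v(c) = C1 + Integral(c/cos(c), c)


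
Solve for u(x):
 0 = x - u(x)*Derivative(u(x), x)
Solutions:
 u(x) = -sqrt(C1 + x^2)
 u(x) = sqrt(C1 + x^2)


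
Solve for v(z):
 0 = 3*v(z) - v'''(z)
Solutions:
 v(z) = C3*exp(3^(1/3)*z) + (C1*sin(3^(5/6)*z/2) + C2*cos(3^(5/6)*z/2))*exp(-3^(1/3)*z/2)


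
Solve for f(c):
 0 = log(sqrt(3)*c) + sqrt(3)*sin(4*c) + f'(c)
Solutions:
 f(c) = C1 - c*log(c) - c*log(3)/2 + c + sqrt(3)*cos(4*c)/4


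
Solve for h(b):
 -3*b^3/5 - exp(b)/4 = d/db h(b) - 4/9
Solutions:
 h(b) = C1 - 3*b^4/20 + 4*b/9 - exp(b)/4


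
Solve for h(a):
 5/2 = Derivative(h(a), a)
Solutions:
 h(a) = C1 + 5*a/2


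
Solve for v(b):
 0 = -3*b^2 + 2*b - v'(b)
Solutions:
 v(b) = C1 - b^3 + b^2


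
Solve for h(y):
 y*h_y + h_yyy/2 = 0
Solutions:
 h(y) = C1 + Integral(C2*airyai(-2^(1/3)*y) + C3*airybi(-2^(1/3)*y), y)


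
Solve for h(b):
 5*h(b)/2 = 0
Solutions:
 h(b) = 0


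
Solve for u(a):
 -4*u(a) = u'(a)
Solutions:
 u(a) = C1*exp(-4*a)


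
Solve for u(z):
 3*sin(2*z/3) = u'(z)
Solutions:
 u(z) = C1 - 9*cos(2*z/3)/2


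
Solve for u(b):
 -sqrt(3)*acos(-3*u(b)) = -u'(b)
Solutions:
 Integral(1/acos(-3*_y), (_y, u(b))) = C1 + sqrt(3)*b


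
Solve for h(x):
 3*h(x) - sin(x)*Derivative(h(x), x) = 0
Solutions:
 h(x) = C1*(cos(x) - 1)^(3/2)/(cos(x) + 1)^(3/2)


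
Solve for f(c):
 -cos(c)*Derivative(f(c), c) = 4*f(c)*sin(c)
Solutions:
 f(c) = C1*cos(c)^4


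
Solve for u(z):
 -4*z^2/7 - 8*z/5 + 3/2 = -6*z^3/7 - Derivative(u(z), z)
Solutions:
 u(z) = C1 - 3*z^4/14 + 4*z^3/21 + 4*z^2/5 - 3*z/2


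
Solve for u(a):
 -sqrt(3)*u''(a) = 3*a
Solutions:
 u(a) = C1 + C2*a - sqrt(3)*a^3/6


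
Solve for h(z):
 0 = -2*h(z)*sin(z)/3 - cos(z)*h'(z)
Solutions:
 h(z) = C1*cos(z)^(2/3)


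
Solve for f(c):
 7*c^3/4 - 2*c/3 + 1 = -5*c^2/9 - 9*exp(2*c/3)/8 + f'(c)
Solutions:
 f(c) = C1 + 7*c^4/16 + 5*c^3/27 - c^2/3 + c + 27*exp(2*c/3)/16


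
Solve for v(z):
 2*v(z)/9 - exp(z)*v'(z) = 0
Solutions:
 v(z) = C1*exp(-2*exp(-z)/9)


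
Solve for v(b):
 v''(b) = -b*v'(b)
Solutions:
 v(b) = C1 + C2*erf(sqrt(2)*b/2)


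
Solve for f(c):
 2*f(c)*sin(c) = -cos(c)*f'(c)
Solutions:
 f(c) = C1*cos(c)^2


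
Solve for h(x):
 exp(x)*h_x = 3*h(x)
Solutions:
 h(x) = C1*exp(-3*exp(-x))


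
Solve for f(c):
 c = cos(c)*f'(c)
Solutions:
 f(c) = C1 + Integral(c/cos(c), c)


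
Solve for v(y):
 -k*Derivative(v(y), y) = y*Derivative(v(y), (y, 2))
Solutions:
 v(y) = C1 + y^(1 - re(k))*(C2*sin(log(y)*Abs(im(k))) + C3*cos(log(y)*im(k)))


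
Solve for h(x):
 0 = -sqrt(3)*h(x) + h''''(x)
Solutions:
 h(x) = C1*exp(-3^(1/8)*x) + C2*exp(3^(1/8)*x) + C3*sin(3^(1/8)*x) + C4*cos(3^(1/8)*x)


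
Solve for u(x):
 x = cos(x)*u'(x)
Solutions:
 u(x) = C1 + Integral(x/cos(x), x)


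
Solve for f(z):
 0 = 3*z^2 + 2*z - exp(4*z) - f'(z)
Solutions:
 f(z) = C1 + z^3 + z^2 - exp(4*z)/4


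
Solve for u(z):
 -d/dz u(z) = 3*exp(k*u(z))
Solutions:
 u(z) = Piecewise((log(1/(C1*k + 3*k*z))/k, Ne(k, 0)), (nan, True))
 u(z) = Piecewise((C1 - 3*z, Eq(k, 0)), (nan, True))


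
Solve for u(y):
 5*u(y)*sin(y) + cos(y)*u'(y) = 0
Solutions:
 u(y) = C1*cos(y)^5


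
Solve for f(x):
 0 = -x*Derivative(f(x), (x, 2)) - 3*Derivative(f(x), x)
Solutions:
 f(x) = C1 + C2/x^2


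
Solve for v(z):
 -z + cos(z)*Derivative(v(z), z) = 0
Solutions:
 v(z) = C1 + Integral(z/cos(z), z)


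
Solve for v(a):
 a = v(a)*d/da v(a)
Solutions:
 v(a) = -sqrt(C1 + a^2)
 v(a) = sqrt(C1 + a^2)


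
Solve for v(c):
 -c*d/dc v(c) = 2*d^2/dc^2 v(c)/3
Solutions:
 v(c) = C1 + C2*erf(sqrt(3)*c/2)


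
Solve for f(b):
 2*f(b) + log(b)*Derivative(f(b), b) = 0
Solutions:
 f(b) = C1*exp(-2*li(b))


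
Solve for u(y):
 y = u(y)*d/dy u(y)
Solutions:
 u(y) = -sqrt(C1 + y^2)
 u(y) = sqrt(C1 + y^2)


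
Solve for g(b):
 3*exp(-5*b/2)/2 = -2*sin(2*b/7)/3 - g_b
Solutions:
 g(b) = C1 + 7*cos(2*b/7)/3 + 3*exp(-5*b/2)/5


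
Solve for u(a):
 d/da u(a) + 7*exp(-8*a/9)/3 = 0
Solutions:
 u(a) = C1 + 21*exp(-8*a/9)/8


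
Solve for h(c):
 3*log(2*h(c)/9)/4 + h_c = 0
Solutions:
 4*Integral(1/(log(_y) - 2*log(3) + log(2)), (_y, h(c)))/3 = C1 - c


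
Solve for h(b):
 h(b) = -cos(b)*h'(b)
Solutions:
 h(b) = C1*sqrt(sin(b) - 1)/sqrt(sin(b) + 1)


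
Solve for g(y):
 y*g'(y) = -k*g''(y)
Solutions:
 g(y) = C1 + C2*sqrt(k)*erf(sqrt(2)*y*sqrt(1/k)/2)


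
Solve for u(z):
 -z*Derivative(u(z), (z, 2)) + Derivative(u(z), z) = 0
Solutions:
 u(z) = C1 + C2*z^2


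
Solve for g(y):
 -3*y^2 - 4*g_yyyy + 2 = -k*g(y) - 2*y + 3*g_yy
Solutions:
 g(y) = C1*exp(-sqrt(2)*y*sqrt(-sqrt(16*k + 9) - 3)/4) + C2*exp(sqrt(2)*y*sqrt(-sqrt(16*k + 9) - 3)/4) + C3*exp(-sqrt(2)*y*sqrt(sqrt(16*k + 9) - 3)/4) + C4*exp(sqrt(2)*y*sqrt(sqrt(16*k + 9) - 3)/4) + 3*y^2/k - 2*y/k - 2/k + 18/k^2


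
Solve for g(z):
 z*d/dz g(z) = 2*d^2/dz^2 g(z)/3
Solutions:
 g(z) = C1 + C2*erfi(sqrt(3)*z/2)


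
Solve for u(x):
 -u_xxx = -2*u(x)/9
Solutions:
 u(x) = C3*exp(6^(1/3)*x/3) + (C1*sin(2^(1/3)*3^(5/6)*x/6) + C2*cos(2^(1/3)*3^(5/6)*x/6))*exp(-6^(1/3)*x/6)


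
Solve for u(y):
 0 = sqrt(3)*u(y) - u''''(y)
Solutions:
 u(y) = C1*exp(-3^(1/8)*y) + C2*exp(3^(1/8)*y) + C3*sin(3^(1/8)*y) + C4*cos(3^(1/8)*y)


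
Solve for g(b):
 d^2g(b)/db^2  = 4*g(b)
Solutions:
 g(b) = C1*exp(-2*b) + C2*exp(2*b)


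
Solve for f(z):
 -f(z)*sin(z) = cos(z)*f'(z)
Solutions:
 f(z) = C1*cos(z)


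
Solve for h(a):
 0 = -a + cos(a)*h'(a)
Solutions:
 h(a) = C1 + Integral(a/cos(a), a)


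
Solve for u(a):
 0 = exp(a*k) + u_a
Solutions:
 u(a) = C1 - exp(a*k)/k


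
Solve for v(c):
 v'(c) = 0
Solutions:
 v(c) = C1


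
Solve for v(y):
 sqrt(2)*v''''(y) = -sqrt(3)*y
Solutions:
 v(y) = C1 + C2*y + C3*y^2 + C4*y^3 - sqrt(6)*y^5/240


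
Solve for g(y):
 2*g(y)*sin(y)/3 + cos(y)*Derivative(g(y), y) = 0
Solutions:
 g(y) = C1*cos(y)^(2/3)


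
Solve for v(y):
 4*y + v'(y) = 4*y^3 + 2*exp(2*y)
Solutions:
 v(y) = C1 + y^4 - 2*y^2 + exp(2*y)


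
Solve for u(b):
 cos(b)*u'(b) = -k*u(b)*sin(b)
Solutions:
 u(b) = C1*exp(k*log(cos(b)))


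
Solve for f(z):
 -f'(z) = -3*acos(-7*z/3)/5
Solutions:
 f(z) = C1 + 3*z*acos(-7*z/3)/5 + 3*sqrt(9 - 49*z^2)/35


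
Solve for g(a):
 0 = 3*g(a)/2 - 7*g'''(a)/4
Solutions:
 g(a) = C3*exp(6^(1/3)*7^(2/3)*a/7) + (C1*sin(2^(1/3)*3^(5/6)*7^(2/3)*a/14) + C2*cos(2^(1/3)*3^(5/6)*7^(2/3)*a/14))*exp(-6^(1/3)*7^(2/3)*a/14)


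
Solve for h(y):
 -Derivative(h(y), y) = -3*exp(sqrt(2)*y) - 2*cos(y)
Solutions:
 h(y) = C1 + 3*sqrt(2)*exp(sqrt(2)*y)/2 + 2*sin(y)


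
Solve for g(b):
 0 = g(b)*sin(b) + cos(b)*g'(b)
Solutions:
 g(b) = C1*cos(b)


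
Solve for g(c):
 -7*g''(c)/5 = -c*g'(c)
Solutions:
 g(c) = C1 + C2*erfi(sqrt(70)*c/14)


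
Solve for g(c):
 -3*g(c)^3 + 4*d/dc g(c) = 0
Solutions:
 g(c) = -sqrt(2)*sqrt(-1/(C1 + 3*c))
 g(c) = sqrt(2)*sqrt(-1/(C1 + 3*c))


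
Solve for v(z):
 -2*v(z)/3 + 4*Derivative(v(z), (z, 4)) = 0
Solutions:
 v(z) = C1*exp(-6^(3/4)*z/6) + C2*exp(6^(3/4)*z/6) + C3*sin(6^(3/4)*z/6) + C4*cos(6^(3/4)*z/6)


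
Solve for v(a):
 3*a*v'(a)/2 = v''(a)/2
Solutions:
 v(a) = C1 + C2*erfi(sqrt(6)*a/2)


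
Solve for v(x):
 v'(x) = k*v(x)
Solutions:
 v(x) = C1*exp(k*x)


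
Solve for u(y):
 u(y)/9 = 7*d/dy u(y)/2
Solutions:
 u(y) = C1*exp(2*y/63)


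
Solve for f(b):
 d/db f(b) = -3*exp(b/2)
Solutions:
 f(b) = C1 - 6*exp(b/2)


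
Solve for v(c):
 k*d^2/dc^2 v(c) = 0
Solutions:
 v(c) = C1 + C2*c


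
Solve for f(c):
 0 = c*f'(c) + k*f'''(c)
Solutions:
 f(c) = C1 + Integral(C2*airyai(c*(-1/k)^(1/3)) + C3*airybi(c*(-1/k)^(1/3)), c)


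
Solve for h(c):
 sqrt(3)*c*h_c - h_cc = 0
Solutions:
 h(c) = C1 + C2*erfi(sqrt(2)*3^(1/4)*c/2)


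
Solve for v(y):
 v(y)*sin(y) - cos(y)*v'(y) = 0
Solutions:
 v(y) = C1/cos(y)


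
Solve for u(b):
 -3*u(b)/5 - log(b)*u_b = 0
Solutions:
 u(b) = C1*exp(-3*li(b)/5)


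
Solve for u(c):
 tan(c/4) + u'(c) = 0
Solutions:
 u(c) = C1 + 4*log(cos(c/4))


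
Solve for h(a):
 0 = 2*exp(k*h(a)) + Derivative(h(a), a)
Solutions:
 h(a) = Piecewise((log(1/(C1*k + 2*a*k))/k, Ne(k, 0)), (nan, True))
 h(a) = Piecewise((C1 - 2*a, Eq(k, 0)), (nan, True))


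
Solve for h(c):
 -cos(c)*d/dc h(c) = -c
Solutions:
 h(c) = C1 + Integral(c/cos(c), c)


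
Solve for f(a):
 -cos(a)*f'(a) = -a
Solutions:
 f(a) = C1 + Integral(a/cos(a), a)


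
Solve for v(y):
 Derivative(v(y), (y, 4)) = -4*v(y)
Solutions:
 v(y) = (C1*sin(y) + C2*cos(y))*exp(-y) + (C3*sin(y) + C4*cos(y))*exp(y)


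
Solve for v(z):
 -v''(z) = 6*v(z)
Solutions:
 v(z) = C1*sin(sqrt(6)*z) + C2*cos(sqrt(6)*z)


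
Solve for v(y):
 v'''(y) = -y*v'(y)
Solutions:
 v(y) = C1 + Integral(C2*airyai(-y) + C3*airybi(-y), y)


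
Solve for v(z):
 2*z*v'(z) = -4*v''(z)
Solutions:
 v(z) = C1 + C2*erf(z/2)


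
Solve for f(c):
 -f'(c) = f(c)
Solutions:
 f(c) = C1*exp(-c)


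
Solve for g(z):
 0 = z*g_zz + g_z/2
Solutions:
 g(z) = C1 + C2*sqrt(z)


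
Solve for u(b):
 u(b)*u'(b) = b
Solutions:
 u(b) = -sqrt(C1 + b^2)
 u(b) = sqrt(C1 + b^2)


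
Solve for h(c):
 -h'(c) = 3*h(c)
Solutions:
 h(c) = C1*exp(-3*c)


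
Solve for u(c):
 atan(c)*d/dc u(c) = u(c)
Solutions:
 u(c) = C1*exp(Integral(1/atan(c), c))


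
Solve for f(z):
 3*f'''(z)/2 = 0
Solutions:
 f(z) = C1 + C2*z + C3*z^2


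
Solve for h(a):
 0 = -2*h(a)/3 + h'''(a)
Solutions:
 h(a) = C3*exp(2^(1/3)*3^(2/3)*a/3) + (C1*sin(2^(1/3)*3^(1/6)*a/2) + C2*cos(2^(1/3)*3^(1/6)*a/2))*exp(-2^(1/3)*3^(2/3)*a/6)


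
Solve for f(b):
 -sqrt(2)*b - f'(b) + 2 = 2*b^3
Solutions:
 f(b) = C1 - b^4/2 - sqrt(2)*b^2/2 + 2*b


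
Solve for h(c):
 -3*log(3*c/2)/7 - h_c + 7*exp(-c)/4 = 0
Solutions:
 h(c) = C1 - 3*c*log(c)/7 + 3*c*(-log(3) + log(2) + 1)/7 - 7*exp(-c)/4


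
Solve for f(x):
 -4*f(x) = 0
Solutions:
 f(x) = 0


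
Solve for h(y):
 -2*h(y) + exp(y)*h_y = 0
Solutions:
 h(y) = C1*exp(-2*exp(-y))


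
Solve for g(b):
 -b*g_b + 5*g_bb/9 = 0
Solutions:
 g(b) = C1 + C2*erfi(3*sqrt(10)*b/10)


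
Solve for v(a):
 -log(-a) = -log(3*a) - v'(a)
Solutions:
 v(a) = C1 + a*(-log(3) + I*pi)


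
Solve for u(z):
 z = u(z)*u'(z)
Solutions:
 u(z) = -sqrt(C1 + z^2)
 u(z) = sqrt(C1 + z^2)


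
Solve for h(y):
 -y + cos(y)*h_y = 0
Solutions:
 h(y) = C1 + Integral(y/cos(y), y)


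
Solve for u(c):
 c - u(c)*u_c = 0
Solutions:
 u(c) = -sqrt(C1 + c^2)
 u(c) = sqrt(C1 + c^2)


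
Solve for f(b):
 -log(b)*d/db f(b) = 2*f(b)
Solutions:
 f(b) = C1*exp(-2*li(b))


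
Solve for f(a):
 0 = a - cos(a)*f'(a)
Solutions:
 f(a) = C1 + Integral(a/cos(a), a)


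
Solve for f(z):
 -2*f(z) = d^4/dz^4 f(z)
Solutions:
 f(z) = (C1*sin(2^(3/4)*z/2) + C2*cos(2^(3/4)*z/2))*exp(-2^(3/4)*z/2) + (C3*sin(2^(3/4)*z/2) + C4*cos(2^(3/4)*z/2))*exp(2^(3/4)*z/2)


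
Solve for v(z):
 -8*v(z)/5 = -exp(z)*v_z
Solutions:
 v(z) = C1*exp(-8*exp(-z)/5)


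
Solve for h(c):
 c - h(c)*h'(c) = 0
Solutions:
 h(c) = -sqrt(C1 + c^2)
 h(c) = sqrt(C1 + c^2)


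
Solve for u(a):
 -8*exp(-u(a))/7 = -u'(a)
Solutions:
 u(a) = log(C1 + 8*a/7)


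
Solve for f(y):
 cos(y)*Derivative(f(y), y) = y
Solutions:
 f(y) = C1 + Integral(y/cos(y), y)


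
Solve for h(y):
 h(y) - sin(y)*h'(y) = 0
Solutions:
 h(y) = C1*sqrt(cos(y) - 1)/sqrt(cos(y) + 1)


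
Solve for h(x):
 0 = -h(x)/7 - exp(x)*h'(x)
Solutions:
 h(x) = C1*exp(exp(-x)/7)


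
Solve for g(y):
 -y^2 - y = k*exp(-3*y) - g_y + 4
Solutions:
 g(y) = C1 - k*exp(-3*y)/3 + y^3/3 + y^2/2 + 4*y


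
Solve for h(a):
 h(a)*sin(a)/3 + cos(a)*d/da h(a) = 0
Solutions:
 h(a) = C1*cos(a)^(1/3)


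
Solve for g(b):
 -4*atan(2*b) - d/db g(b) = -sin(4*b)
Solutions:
 g(b) = C1 - 4*b*atan(2*b) + log(4*b^2 + 1) - cos(4*b)/4


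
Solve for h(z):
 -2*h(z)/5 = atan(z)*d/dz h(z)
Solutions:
 h(z) = C1*exp(-2*Integral(1/atan(z), z)/5)


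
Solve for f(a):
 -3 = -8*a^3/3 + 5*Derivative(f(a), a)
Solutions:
 f(a) = C1 + 2*a^4/15 - 3*a/5


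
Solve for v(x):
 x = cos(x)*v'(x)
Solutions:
 v(x) = C1 + Integral(x/cos(x), x)


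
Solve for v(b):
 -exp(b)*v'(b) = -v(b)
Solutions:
 v(b) = C1*exp(-exp(-b))


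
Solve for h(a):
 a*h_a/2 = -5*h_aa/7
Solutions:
 h(a) = C1 + C2*erf(sqrt(35)*a/10)


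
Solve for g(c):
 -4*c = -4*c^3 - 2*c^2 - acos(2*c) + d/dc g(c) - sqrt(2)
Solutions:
 g(c) = C1 + c^4 + 2*c^3/3 - 2*c^2 + c*acos(2*c) + sqrt(2)*c - sqrt(1 - 4*c^2)/2


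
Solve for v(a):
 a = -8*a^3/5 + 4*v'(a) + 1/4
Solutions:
 v(a) = C1 + a^4/10 + a^2/8 - a/16


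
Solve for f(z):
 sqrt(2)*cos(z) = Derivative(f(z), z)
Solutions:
 f(z) = C1 + sqrt(2)*sin(z)


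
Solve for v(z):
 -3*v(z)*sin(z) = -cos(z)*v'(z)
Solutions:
 v(z) = C1/cos(z)^3


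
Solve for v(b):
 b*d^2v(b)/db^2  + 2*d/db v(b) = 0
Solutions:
 v(b) = C1 + C2/b


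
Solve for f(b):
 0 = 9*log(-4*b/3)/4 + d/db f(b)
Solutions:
 f(b) = C1 - 9*b*log(-b)/4 + 9*b*(-2*log(2) + 1 + log(3))/4


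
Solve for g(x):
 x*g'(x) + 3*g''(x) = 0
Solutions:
 g(x) = C1 + C2*erf(sqrt(6)*x/6)


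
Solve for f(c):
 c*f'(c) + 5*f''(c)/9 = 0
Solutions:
 f(c) = C1 + C2*erf(3*sqrt(10)*c/10)


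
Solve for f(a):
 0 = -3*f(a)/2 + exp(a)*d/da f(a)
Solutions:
 f(a) = C1*exp(-3*exp(-a)/2)


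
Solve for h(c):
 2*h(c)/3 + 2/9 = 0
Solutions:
 h(c) = -1/3


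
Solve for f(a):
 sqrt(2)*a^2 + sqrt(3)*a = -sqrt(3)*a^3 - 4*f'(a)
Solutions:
 f(a) = C1 - sqrt(3)*a^4/16 - sqrt(2)*a^3/12 - sqrt(3)*a^2/8


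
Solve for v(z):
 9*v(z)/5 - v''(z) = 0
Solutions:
 v(z) = C1*exp(-3*sqrt(5)*z/5) + C2*exp(3*sqrt(5)*z/5)


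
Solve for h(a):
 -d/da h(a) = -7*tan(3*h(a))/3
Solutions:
 h(a) = -asin(C1*exp(7*a))/3 + pi/3
 h(a) = asin(C1*exp(7*a))/3


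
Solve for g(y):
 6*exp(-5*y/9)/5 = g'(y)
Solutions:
 g(y) = C1 - 54*exp(-5*y/9)/25


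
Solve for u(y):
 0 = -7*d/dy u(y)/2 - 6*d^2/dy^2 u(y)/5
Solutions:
 u(y) = C1 + C2*exp(-35*y/12)


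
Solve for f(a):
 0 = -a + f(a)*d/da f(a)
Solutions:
 f(a) = -sqrt(C1 + a^2)
 f(a) = sqrt(C1 + a^2)


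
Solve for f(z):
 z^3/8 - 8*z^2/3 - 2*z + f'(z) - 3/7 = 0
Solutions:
 f(z) = C1 - z^4/32 + 8*z^3/9 + z^2 + 3*z/7


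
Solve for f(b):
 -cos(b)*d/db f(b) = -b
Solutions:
 f(b) = C1 + Integral(b/cos(b), b)


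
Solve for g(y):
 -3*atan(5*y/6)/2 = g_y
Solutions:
 g(y) = C1 - 3*y*atan(5*y/6)/2 + 9*log(25*y^2 + 36)/10


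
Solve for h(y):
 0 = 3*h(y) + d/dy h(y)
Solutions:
 h(y) = C1*exp(-3*y)


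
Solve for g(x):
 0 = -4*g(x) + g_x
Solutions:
 g(x) = C1*exp(4*x)


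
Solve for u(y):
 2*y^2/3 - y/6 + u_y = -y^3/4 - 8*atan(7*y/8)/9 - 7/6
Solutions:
 u(y) = C1 - y^4/16 - 2*y^3/9 + y^2/12 - 8*y*atan(7*y/8)/9 - 7*y/6 + 32*log(49*y^2 + 64)/63


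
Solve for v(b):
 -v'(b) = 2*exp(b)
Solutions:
 v(b) = C1 - 2*exp(b)


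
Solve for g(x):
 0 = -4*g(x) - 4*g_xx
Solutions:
 g(x) = C1*sin(x) + C2*cos(x)


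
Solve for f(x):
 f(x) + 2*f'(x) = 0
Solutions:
 f(x) = C1*exp(-x/2)


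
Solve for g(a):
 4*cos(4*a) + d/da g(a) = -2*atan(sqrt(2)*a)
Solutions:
 g(a) = C1 - 2*a*atan(sqrt(2)*a) + sqrt(2)*log(2*a^2 + 1)/2 - sin(4*a)


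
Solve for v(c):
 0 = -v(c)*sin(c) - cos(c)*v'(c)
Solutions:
 v(c) = C1*cos(c)


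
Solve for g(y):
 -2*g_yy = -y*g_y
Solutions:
 g(y) = C1 + C2*erfi(y/2)


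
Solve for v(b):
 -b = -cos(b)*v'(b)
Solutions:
 v(b) = C1 + Integral(b/cos(b), b)


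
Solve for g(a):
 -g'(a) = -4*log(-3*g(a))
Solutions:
 -Integral(1/(log(-_y) + log(3)), (_y, g(a)))/4 = C1 - a


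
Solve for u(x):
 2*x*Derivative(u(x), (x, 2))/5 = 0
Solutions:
 u(x) = C1 + C2*x


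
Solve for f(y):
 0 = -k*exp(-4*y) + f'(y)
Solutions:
 f(y) = C1 - k*exp(-4*y)/4


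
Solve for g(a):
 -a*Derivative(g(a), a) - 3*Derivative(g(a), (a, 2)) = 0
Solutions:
 g(a) = C1 + C2*erf(sqrt(6)*a/6)


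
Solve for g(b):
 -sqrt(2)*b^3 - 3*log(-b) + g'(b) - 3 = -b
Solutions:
 g(b) = C1 + sqrt(2)*b^4/4 - b^2/2 + 3*b*log(-b)


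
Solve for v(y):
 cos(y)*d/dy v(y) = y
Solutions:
 v(y) = C1 + Integral(y/cos(y), y)


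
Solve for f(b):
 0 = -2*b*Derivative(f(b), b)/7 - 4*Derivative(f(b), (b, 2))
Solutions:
 f(b) = C1 + C2*erf(sqrt(7)*b/14)


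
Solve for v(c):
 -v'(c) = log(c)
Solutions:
 v(c) = C1 - c*log(c) + c


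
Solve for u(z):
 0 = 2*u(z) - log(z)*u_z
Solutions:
 u(z) = C1*exp(2*li(z))


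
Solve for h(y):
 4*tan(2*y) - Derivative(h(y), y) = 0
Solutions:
 h(y) = C1 - 2*log(cos(2*y))


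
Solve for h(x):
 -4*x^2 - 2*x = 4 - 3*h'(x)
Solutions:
 h(x) = C1 + 4*x^3/9 + x^2/3 + 4*x/3


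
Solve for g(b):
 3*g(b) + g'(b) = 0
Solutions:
 g(b) = C1*exp(-3*b)


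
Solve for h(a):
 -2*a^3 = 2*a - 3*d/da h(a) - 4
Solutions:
 h(a) = C1 + a^4/6 + a^2/3 - 4*a/3


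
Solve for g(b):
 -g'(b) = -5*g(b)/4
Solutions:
 g(b) = C1*exp(5*b/4)


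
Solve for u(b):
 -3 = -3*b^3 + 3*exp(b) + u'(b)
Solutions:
 u(b) = C1 + 3*b^4/4 - 3*b - 3*exp(b)


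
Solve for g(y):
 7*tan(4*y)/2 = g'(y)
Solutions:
 g(y) = C1 - 7*log(cos(4*y))/8


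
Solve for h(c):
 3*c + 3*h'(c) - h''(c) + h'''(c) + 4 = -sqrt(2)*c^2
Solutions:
 h(c) = C1 - sqrt(2)*c^3/9 - c^2/2 - sqrt(2)*c^2/9 - 5*c/3 + 4*sqrt(2)*c/27 + (C2*sin(sqrt(11)*c/2) + C3*cos(sqrt(11)*c/2))*exp(c/2)


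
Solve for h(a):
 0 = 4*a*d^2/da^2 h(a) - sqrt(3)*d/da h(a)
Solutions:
 h(a) = C1 + C2*a^(sqrt(3)/4 + 1)


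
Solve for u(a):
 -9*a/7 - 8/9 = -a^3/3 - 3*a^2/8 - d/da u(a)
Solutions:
 u(a) = C1 - a^4/12 - a^3/8 + 9*a^2/14 + 8*a/9


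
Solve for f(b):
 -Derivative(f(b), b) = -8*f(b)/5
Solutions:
 f(b) = C1*exp(8*b/5)


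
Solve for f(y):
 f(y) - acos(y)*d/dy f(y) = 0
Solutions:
 f(y) = C1*exp(Integral(1/acos(y), y))


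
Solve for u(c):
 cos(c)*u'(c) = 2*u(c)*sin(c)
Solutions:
 u(c) = C1/cos(c)^2


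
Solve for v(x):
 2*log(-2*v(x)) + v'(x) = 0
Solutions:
 Integral(1/(log(-_y) + log(2)), (_y, v(x)))/2 = C1 - x


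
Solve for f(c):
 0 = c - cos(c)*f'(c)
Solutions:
 f(c) = C1 + Integral(c/cos(c), c)


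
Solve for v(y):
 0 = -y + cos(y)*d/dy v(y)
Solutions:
 v(y) = C1 + Integral(y/cos(y), y)


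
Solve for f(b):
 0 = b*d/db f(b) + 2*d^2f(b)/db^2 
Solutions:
 f(b) = C1 + C2*erf(b/2)


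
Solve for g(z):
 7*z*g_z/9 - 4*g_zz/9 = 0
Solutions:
 g(z) = C1 + C2*erfi(sqrt(14)*z/4)


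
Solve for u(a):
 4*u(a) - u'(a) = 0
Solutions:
 u(a) = C1*exp(4*a)


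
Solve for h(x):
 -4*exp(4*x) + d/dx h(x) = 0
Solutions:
 h(x) = C1 + exp(4*x)


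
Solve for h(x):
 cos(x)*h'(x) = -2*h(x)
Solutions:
 h(x) = C1*(sin(x) - 1)/(sin(x) + 1)


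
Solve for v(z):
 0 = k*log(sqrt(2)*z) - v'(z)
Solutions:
 v(z) = C1 + k*z*log(z) - k*z + k*z*log(2)/2


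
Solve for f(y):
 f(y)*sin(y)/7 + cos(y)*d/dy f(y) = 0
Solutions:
 f(y) = C1*cos(y)^(1/7)


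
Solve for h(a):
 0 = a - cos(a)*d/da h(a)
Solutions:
 h(a) = C1 + Integral(a/cos(a), a)


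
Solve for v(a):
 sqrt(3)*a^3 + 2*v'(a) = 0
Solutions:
 v(a) = C1 - sqrt(3)*a^4/8


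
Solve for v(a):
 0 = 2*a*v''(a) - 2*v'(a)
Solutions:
 v(a) = C1 + C2*a^2


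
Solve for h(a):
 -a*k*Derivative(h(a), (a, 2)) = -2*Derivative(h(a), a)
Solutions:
 h(a) = C1 + a^(((re(k) + 2)*re(k) + im(k)^2)/(re(k)^2 + im(k)^2))*(C2*sin(2*log(a)*Abs(im(k))/(re(k)^2 + im(k)^2)) + C3*cos(2*log(a)*im(k)/(re(k)^2 + im(k)^2)))


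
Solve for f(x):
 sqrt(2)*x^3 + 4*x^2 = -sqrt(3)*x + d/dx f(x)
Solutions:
 f(x) = C1 + sqrt(2)*x^4/4 + 4*x^3/3 + sqrt(3)*x^2/2


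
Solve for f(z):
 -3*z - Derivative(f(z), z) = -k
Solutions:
 f(z) = C1 + k*z - 3*z^2/2


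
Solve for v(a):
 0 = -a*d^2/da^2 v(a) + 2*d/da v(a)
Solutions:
 v(a) = C1 + C2*a^3


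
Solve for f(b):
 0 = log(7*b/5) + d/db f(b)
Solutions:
 f(b) = C1 - b*log(b) + b*log(5/7) + b


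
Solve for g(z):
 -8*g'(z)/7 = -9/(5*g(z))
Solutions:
 g(z) = -sqrt(C1 + 315*z)/10
 g(z) = sqrt(C1 + 315*z)/10


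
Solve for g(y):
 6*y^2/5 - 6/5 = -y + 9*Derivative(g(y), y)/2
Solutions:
 g(y) = C1 + 4*y^3/45 + y^2/9 - 4*y/15


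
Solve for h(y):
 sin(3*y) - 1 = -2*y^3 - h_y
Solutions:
 h(y) = C1 - y^4/2 + y + cos(3*y)/3


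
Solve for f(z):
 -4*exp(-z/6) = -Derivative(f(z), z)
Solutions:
 f(z) = C1 - 24*exp(-z/6)


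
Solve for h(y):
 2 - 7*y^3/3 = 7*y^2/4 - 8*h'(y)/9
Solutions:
 h(y) = C1 + 21*y^4/32 + 21*y^3/32 - 9*y/4


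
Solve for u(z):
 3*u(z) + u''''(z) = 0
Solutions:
 u(z) = (C1*sin(sqrt(2)*3^(1/4)*z/2) + C2*cos(sqrt(2)*3^(1/4)*z/2))*exp(-sqrt(2)*3^(1/4)*z/2) + (C3*sin(sqrt(2)*3^(1/4)*z/2) + C4*cos(sqrt(2)*3^(1/4)*z/2))*exp(sqrt(2)*3^(1/4)*z/2)


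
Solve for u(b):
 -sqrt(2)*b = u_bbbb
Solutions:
 u(b) = C1 + C2*b + C3*b^2 + C4*b^3 - sqrt(2)*b^5/120


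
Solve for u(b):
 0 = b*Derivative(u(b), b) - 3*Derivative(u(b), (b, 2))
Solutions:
 u(b) = C1 + C2*erfi(sqrt(6)*b/6)


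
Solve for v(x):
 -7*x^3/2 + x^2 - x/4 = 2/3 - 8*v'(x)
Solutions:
 v(x) = C1 + 7*x^4/64 - x^3/24 + x^2/64 + x/12


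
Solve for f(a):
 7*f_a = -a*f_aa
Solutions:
 f(a) = C1 + C2/a^6


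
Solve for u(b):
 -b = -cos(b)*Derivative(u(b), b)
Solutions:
 u(b) = C1 + Integral(b/cos(b), b)


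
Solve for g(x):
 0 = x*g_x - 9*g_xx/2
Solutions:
 g(x) = C1 + C2*erfi(x/3)


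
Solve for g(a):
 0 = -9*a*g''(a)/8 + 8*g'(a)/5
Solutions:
 g(a) = C1 + C2*a^(109/45)


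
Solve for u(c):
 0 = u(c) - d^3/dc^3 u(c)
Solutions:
 u(c) = C3*exp(c) + (C1*sin(sqrt(3)*c/2) + C2*cos(sqrt(3)*c/2))*exp(-c/2)


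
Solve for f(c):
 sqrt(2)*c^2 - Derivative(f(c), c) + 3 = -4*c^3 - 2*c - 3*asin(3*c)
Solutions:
 f(c) = C1 + c^4 + sqrt(2)*c^3/3 + c^2 + 3*c*asin(3*c) + 3*c + sqrt(1 - 9*c^2)


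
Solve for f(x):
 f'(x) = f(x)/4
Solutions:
 f(x) = C1*exp(x/4)


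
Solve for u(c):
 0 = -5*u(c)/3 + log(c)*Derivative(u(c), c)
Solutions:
 u(c) = C1*exp(5*li(c)/3)


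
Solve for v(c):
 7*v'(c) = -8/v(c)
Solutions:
 v(c) = -sqrt(C1 - 112*c)/7
 v(c) = sqrt(C1 - 112*c)/7


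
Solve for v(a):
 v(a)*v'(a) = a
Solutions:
 v(a) = -sqrt(C1 + a^2)
 v(a) = sqrt(C1 + a^2)


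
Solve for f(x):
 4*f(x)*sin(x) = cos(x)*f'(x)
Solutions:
 f(x) = C1/cos(x)^4


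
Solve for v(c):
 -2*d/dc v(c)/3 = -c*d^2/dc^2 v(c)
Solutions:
 v(c) = C1 + C2*c^(5/3)


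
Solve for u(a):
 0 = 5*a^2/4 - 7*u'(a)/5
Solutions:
 u(a) = C1 + 25*a^3/84


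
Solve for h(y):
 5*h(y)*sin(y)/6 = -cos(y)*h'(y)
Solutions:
 h(y) = C1*cos(y)^(5/6)


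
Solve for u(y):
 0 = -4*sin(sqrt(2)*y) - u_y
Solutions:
 u(y) = C1 + 2*sqrt(2)*cos(sqrt(2)*y)


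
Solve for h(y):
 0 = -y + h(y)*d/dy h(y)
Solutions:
 h(y) = -sqrt(C1 + y^2)
 h(y) = sqrt(C1 + y^2)


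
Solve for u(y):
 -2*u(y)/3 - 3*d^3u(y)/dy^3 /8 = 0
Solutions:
 u(y) = C3*exp(-2*6^(1/3)*y/3) + (C1*sin(2^(1/3)*3^(5/6)*y/3) + C2*cos(2^(1/3)*3^(5/6)*y/3))*exp(6^(1/3)*y/3)


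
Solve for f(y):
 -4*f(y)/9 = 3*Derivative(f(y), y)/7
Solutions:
 f(y) = C1*exp(-28*y/27)


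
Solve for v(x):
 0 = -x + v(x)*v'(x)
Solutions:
 v(x) = -sqrt(C1 + x^2)
 v(x) = sqrt(C1 + x^2)


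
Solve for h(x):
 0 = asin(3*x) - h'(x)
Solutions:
 h(x) = C1 + x*asin(3*x) + sqrt(1 - 9*x^2)/3


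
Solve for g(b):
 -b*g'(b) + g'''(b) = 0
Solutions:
 g(b) = C1 + Integral(C2*airyai(b) + C3*airybi(b), b)


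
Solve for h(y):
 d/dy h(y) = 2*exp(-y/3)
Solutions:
 h(y) = C1 - 6*exp(-y/3)


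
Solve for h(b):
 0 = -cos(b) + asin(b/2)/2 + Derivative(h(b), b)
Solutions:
 h(b) = C1 - b*asin(b/2)/2 - sqrt(4 - b^2)/2 + sin(b)


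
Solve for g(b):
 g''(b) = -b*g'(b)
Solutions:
 g(b) = C1 + C2*erf(sqrt(2)*b/2)


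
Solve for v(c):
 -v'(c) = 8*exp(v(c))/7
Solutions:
 v(c) = log(1/(C1 + 8*c)) + log(7)


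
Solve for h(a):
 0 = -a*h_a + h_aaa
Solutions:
 h(a) = C1 + Integral(C2*airyai(a) + C3*airybi(a), a)


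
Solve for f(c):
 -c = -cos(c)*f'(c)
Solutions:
 f(c) = C1 + Integral(c/cos(c), c)


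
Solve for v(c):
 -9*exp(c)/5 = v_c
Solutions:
 v(c) = C1 - 9*exp(c)/5


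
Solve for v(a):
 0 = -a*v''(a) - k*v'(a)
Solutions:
 v(a) = C1 + a^(1 - re(k))*(C2*sin(log(a)*Abs(im(k))) + C3*cos(log(a)*im(k)))


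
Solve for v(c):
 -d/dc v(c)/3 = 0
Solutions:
 v(c) = C1


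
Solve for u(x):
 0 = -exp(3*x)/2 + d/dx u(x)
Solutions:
 u(x) = C1 + exp(3*x)/6


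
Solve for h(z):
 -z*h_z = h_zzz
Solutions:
 h(z) = C1 + Integral(C2*airyai(-z) + C3*airybi(-z), z)


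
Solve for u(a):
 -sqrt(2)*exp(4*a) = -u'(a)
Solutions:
 u(a) = C1 + sqrt(2)*exp(4*a)/4


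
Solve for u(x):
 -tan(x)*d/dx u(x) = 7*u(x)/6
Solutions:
 u(x) = C1/sin(x)^(7/6)


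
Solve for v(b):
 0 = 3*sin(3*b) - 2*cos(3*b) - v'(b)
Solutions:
 v(b) = C1 - 2*sin(3*b)/3 - cos(3*b)


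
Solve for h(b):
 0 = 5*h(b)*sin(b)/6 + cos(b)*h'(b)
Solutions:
 h(b) = C1*cos(b)^(5/6)


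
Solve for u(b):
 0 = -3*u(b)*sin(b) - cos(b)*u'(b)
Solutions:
 u(b) = C1*cos(b)^3


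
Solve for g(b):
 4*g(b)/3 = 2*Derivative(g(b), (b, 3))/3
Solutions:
 g(b) = C3*exp(2^(1/3)*b) + (C1*sin(2^(1/3)*sqrt(3)*b/2) + C2*cos(2^(1/3)*sqrt(3)*b/2))*exp(-2^(1/3)*b/2)


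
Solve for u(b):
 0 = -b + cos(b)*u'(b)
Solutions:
 u(b) = C1 + Integral(b/cos(b), b)


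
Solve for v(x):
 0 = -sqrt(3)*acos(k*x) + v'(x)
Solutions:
 v(x) = C1 + sqrt(3)*Piecewise((x*acos(k*x) - sqrt(-k^2*x^2 + 1)/k, Ne(k, 0)), (pi*x/2, True))


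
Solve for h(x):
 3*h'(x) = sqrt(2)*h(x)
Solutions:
 h(x) = C1*exp(sqrt(2)*x/3)


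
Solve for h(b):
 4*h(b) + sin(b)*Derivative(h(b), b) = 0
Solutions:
 h(b) = C1*(cos(b)^2 + 2*cos(b) + 1)/(cos(b)^2 - 2*cos(b) + 1)


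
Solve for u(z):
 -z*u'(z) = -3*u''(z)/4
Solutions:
 u(z) = C1 + C2*erfi(sqrt(6)*z/3)


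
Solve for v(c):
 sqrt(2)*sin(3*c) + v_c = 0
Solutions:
 v(c) = C1 + sqrt(2)*cos(3*c)/3


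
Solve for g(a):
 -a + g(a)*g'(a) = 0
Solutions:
 g(a) = -sqrt(C1 + a^2)
 g(a) = sqrt(C1 + a^2)


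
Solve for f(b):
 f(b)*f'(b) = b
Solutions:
 f(b) = -sqrt(C1 + b^2)
 f(b) = sqrt(C1 + b^2)


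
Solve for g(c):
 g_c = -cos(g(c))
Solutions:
 g(c) = pi - asin((C1 + exp(2*c))/(C1 - exp(2*c)))
 g(c) = asin((C1 + exp(2*c))/(C1 - exp(2*c)))


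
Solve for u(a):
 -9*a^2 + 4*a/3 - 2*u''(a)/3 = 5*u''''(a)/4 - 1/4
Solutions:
 u(a) = C1 + C2*a + C3*sin(2*sqrt(30)*a/15) + C4*cos(2*sqrt(30)*a/15) - 9*a^4/8 + a^3/3 + 51*a^2/2


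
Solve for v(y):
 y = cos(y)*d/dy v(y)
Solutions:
 v(y) = C1 + Integral(y/cos(y), y)


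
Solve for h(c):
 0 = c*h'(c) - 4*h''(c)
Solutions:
 h(c) = C1 + C2*erfi(sqrt(2)*c/4)


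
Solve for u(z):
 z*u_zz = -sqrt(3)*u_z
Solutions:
 u(z) = C1 + C2*z^(1 - sqrt(3))


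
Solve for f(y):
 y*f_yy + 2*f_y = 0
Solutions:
 f(y) = C1 + C2/y


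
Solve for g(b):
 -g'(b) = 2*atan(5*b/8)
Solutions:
 g(b) = C1 - 2*b*atan(5*b/8) + 8*log(25*b^2 + 64)/5


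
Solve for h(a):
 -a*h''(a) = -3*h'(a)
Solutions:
 h(a) = C1 + C2*a^4


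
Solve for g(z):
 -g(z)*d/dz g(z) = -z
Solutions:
 g(z) = -sqrt(C1 + z^2)
 g(z) = sqrt(C1 + z^2)


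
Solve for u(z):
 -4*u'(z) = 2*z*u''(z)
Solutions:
 u(z) = C1 + C2/z
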